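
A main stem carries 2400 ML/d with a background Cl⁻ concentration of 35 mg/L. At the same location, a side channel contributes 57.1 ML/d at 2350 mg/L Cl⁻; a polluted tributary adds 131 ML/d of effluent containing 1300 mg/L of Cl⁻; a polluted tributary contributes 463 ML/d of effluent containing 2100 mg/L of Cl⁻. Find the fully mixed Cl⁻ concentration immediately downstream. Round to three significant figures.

446 mg/L

Flow-weighted average: C = (2400·35.00 + 57.10·2350 + 131.0·1300 + 463.0·2100) / 3051 = 1361000/3051 = 446.0 mg/L.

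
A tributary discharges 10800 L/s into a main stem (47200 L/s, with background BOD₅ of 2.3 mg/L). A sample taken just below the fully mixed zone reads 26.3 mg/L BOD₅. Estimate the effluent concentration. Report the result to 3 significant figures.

131 mg/L

Mass balance: 47200·2.300 + 10800·Cₑ = 58000·26.30
→ Cₑ = (58000·26.30 − 47200·2.300) / 10800 = 131.2 mg/L.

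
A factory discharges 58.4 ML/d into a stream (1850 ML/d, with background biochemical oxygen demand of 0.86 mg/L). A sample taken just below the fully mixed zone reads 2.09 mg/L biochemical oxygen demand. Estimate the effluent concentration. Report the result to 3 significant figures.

Mass balance: 1850·0.8600 + 58.40·Cₑ = 1908·2.090
→ Cₑ = (1908·2.090 − 1850·0.8600) / 58.40 = 41.05 mg/L.

41.1 mg/L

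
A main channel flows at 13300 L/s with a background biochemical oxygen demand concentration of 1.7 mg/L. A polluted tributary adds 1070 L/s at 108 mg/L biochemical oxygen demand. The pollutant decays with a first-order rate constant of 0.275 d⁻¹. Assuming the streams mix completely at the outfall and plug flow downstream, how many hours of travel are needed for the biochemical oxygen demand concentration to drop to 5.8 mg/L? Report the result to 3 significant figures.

Flow-weighted average: C = (13300·1.700 + 1070·108.0) / 14370 = 138200/14370 = 9.615 mg/L.
9.615·exp(−k·t) = 5.8 → t = ln(9.615/5.8)/k = 158800 s = 44.11 h.

44.1 h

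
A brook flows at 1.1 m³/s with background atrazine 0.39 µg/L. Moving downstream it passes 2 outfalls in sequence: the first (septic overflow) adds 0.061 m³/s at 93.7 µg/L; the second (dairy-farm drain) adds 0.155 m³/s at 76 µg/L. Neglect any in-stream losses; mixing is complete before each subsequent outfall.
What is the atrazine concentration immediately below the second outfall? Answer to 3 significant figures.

13.6 µg/L

After outfall 1: Q = 1.100 + 0.06100 = 1.161 m³/s; C = (1.100·0.3900 + 0.06100·93.70)/1.161 = 5.293 µg/L.
After outfall 2: Q = 1.161 + 0.1550 = 1.316 m³/s; C = (1.161·5.293 + 0.1550·76.00)/1.316 = 13.62 µg/L.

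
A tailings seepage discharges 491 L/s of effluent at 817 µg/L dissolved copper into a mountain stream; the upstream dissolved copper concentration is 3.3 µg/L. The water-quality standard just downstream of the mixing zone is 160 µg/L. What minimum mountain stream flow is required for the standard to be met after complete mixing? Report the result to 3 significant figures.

Set C_mix = 160: (Q·3.300 + 491.0·817.0) / (Q + 491.0) = 160
→ Q = 491.0·(817.0 − 160)/(160 − 3.300) = 2059 L/s.

2060 L/s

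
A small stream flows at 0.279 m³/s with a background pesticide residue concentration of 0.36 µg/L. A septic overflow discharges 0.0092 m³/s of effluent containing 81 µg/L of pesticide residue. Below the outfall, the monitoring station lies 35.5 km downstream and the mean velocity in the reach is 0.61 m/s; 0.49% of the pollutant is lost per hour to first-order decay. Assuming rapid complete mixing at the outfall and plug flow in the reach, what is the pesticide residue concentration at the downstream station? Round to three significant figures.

After mixing, C = (0.2790·0.3600 + 0.009200·81.00) / 0.2882 = 0.8456/0.2882 = 2.934 µg/L.
Travel time t = 35.5·1000 / 0.61 = 58200 s = 16.17 h.
0.49%/h lost → k = −ln(1 − 0.0049) = 0.004912 h⁻¹.
After decay, C = 2.934 × e^(−kt) = 2.934 × 0.9237 = 2.710 µg/L.

2.71 µg/L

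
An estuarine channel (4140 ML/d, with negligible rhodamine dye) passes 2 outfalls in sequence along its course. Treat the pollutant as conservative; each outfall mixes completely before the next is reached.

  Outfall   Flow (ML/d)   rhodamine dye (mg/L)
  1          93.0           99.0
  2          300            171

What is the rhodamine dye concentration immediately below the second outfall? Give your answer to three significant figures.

Below outfall 1: Q → 4233 ML/d, C = (4140·0 + 93.00·99.00)/4233 = 2.175 mg/L.
Below outfall 2: Q → 4533 ML/d, C = (4233·2.175 + 300.0·171.0)/4533 = 13.35 mg/L.

13.3 mg/L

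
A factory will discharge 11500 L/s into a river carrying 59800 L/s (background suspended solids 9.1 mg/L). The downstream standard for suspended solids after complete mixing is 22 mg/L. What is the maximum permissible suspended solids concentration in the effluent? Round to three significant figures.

89.1 mg/L

At the limit, (Qr·Cr + Qe·Cₑ)/(Qr + Qe) = 22:
Cₑ = (71300·22 − 59800·9.100) / 11500 = 89.08 mg/L.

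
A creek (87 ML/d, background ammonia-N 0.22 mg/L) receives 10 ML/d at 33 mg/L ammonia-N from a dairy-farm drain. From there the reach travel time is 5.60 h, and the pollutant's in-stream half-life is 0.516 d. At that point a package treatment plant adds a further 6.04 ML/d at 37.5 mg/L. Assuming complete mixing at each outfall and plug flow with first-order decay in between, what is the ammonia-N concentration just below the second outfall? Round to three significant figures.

Conservation of mass: C = (87.00·0.2200 + 10.00·33.00) / 97.00 = 349.1/97.00 = 3.599 mg/L; combined flow 97.00 ML/d.
Half-life 0.516 d → k = ln 2 / 0.516 = 1.343 d⁻¹.
Applying C = C₀e^(−kt): 3.599 × 0.7309 = 2.631 mg/L.
Second outfall: C = (97.00·2.631 + 6.040·37.50)/103.0 = 4.675 mg/L.

4.67 mg/L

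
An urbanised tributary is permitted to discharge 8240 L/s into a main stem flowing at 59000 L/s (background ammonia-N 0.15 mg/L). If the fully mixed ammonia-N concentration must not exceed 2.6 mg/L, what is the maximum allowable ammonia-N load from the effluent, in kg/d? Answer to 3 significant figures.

Mass balance at the limit: 59000·0.1500 + 8240·Cₑ = 67240·2.6 → Cₑ = 20.14 mg/L.
8240 L/s = 8.240 m³/s. Load = 8.240 m³/s × 20.14 g/m³ × 86 400 s/d = 14340 kg/d.

14300 kg/d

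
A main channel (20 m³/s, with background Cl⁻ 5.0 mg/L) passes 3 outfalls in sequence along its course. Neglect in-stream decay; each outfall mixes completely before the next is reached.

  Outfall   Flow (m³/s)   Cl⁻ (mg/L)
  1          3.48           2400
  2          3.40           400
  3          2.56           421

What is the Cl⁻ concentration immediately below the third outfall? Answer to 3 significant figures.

Below outfall 1: Q → 23.48 m³/s, C = (20.00·5.000 + 3.480·2400)/23.48 = 360.0 mg/L.
Below outfall 2: Q → 26.88 m³/s, C = (23.48·360.0 + 3.400·400.0)/26.88 = 365.0 mg/L.
Below outfall 3: Q → 29.44 m³/s, C = (26.88·365.0 + 2.560·421.0)/29.44 = 369.9 mg/L.

370 mg/L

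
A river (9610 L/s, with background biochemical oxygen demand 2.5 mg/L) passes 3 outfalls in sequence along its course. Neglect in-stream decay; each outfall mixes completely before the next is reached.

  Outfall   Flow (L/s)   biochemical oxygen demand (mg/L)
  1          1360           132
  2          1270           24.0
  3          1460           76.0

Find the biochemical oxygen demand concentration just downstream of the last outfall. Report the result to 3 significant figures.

After outfall 1: Q = 9610 + 1360 = 10970 L/s; C = (9610·2.500 + 1360·132.0)/10970 = 18.55 mg/L.
After outfall 2: Q = 10970 + 1270 = 12240 L/s; C = (10970·18.55 + 1270·24.00)/12240 = 19.12 mg/L.
After outfall 3: Q = 12240 + 1460 = 13700 L/s; C = (12240·19.12 + 1460·76.00)/13700 = 25.18 mg/L.

25.2 mg/L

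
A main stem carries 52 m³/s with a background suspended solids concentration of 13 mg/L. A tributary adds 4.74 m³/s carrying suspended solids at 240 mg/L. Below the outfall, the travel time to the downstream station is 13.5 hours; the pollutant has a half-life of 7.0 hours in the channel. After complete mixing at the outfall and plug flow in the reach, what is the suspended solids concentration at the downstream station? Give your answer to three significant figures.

8.40 mg/L

Mixed concentration C = ΣQC/ΣQ = (52.00·13.00 + 4.740·240.0) / 56.74 = 1814/56.74 = 31.96 mg/L.
Half-life 7.0 h → k = ln 2 / 7.0 = 0.09902 h⁻¹ = 2.377 d⁻¹.
Applying C = C₀e^(−kt): 31.96 × 0.2627 = 8.396 mg/L.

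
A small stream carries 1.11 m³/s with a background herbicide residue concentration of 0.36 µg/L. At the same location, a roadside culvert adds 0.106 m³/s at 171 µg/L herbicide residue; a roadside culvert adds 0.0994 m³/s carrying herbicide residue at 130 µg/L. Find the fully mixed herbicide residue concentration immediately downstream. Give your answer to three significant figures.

23.9 µg/L

Flow-weighted average: C = (1.110·0.3600 + 0.1060·171.0 + 0.09940·130.0) / 1.315 = 31.45/1.315 = 23.91 µg/L.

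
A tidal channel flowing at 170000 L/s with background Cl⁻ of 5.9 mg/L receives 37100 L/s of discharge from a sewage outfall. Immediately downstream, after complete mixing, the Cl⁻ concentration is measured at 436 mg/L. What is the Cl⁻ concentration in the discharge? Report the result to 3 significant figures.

2410 mg/L

Mass balance: 170000·5.900 + 37100·Cₑ = 207100·436.0
→ Cₑ = (207100·436.0 − 170000·5.900) / 37100 = 2407 mg/L.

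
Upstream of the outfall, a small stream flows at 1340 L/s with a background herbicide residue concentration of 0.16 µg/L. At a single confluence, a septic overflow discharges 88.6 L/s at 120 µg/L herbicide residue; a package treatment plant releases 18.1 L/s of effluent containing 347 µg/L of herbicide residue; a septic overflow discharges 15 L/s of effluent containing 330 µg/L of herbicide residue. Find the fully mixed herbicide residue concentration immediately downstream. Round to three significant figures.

Conservation of mass: C = (1340·0.1600 + 88.60·120.0 + 18.10·347.0 + 15.00·330.0) / 1462 = 22080/1462 = 15.10 µg/L.

15.1 µg/L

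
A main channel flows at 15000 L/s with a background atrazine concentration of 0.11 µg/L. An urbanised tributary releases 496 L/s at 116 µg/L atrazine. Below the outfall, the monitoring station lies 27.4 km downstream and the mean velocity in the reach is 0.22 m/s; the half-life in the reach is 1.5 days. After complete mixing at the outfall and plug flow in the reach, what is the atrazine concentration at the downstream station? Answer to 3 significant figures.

After mixing, C = (15000·0.1100 + 496.0·116.0) / 15500 = 59190/15500 = 3.819 µg/L.
Travel time t = 27.4·1000 / 0.22 = 124500 s = 34.60 h.
Half-life 1.5 d → k = ln 2 / 1.5 = 0.4621 d⁻¹.
Decay over the reach: 3.819·exp(−kt) = 3.819·0.5137 = 1.962 µg/L.

1.96 µg/L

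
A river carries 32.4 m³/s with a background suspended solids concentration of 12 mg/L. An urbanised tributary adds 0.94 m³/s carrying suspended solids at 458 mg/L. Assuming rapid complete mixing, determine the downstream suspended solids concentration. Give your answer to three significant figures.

24.6 mg/L

After mixing, C = (32.40·12.00 + 0.9400·458.0) / 33.34 = 819.3/33.34 = 24.57 mg/L.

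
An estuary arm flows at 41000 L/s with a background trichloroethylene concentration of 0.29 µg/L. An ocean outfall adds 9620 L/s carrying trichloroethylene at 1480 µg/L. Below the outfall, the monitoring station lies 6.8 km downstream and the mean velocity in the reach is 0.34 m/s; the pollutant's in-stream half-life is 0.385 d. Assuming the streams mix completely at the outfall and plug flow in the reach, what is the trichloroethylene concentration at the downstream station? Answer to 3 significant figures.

186 µg/L

Mass balance: C = (41000·0.2900 + 9620·1480) / 50620 = 14250000/50620 = 281.5 µg/L.
Travel time t = 6.8·1000 / 0.34 = 20000 s = 5.556 h.
Half-life 0.385 d → k = ln 2 / 0.385 = 1.800 d⁻¹.
Applying C = C₀e^(−kt): 281.5 × 0.6592 = 185.6 µg/L.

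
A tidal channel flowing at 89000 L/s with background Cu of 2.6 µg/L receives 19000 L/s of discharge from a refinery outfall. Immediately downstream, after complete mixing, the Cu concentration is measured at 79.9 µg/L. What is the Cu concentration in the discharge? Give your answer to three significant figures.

442 µg/L

Mass balance: 89000·2.600 + 19000·Cₑ = 108000·79.90
→ Cₑ = (108000·79.90 − 89000·2.600) / 19000 = 442.0 µg/L.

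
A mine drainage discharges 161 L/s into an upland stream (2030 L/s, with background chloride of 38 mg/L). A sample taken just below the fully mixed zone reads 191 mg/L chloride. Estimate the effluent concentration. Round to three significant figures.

2120 mg/L

Mass balance: 2030·38.00 + 161.0·Cₑ = 2191·191.0
→ Cₑ = (2191·191.0 − 2030·38.00) / 161.0 = 2120 mg/L.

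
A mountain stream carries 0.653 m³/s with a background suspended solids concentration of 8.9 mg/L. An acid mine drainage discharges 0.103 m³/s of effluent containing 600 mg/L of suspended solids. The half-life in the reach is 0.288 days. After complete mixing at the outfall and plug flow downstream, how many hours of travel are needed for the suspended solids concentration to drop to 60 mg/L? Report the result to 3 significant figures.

After mixing, C = (0.6530·8.900 + 0.1030·600.0) / 0.7560 = 67.61/0.7560 = 89.43 mg/L.
Half-life 0.288 d → k = ln 2 / 0.288 = 2.407 d⁻¹.
89.43·exp(−k·t) = 60 → t = ln(89.43/60)/k = 14330 s = 3.980 h.

3.98 h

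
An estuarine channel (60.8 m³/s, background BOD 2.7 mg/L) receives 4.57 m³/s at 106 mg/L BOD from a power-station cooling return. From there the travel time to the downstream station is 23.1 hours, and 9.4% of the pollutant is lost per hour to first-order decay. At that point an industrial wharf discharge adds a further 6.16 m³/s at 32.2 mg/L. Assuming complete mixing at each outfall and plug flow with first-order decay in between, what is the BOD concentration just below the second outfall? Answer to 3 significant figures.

3.70 mg/L

Mass balance: C = (60.80·2.700 + 4.570·106.0) / 65.37 = 648.6/65.37 = 9.922 mg/L; combined flow 65.37 m³/s.
9.4%/h lost → k = −ln(1 − 0.094) = 0.09872 h⁻¹.
First-order decay: C = 9.922·exp(−k·t) = 9.922·0.1022 = 1.014 mg/L.
At the second outfall, C = (65.37·1.014 + 6.160·32.20) / (65.37 + 6.160) = 3.700 mg/L.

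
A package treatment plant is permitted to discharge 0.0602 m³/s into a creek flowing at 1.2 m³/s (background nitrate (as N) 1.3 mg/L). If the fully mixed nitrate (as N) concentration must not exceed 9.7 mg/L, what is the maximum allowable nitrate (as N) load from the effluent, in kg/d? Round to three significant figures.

Mass balance at the limit: 1.200·1.300 + 0.06020·Cₑ = 1.260·9.7 → Cₑ = 177.1 mg/L.
Load = 0.06020 m³/s × 177.1 g/m³ × 86 400 s/d = 921.4 kg/d.

921 kg/d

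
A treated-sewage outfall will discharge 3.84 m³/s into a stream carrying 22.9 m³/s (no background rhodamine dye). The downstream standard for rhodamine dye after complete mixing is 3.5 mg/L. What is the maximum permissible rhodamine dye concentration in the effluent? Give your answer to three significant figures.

24.4 mg/L

At the limit, (Qr·Cr + Qe·Cₑ)/(Qr + Qe) = 3.5:
Cₑ = (26.74·3.5 − 22.90·0) / 3.840 = 24.37 mg/L.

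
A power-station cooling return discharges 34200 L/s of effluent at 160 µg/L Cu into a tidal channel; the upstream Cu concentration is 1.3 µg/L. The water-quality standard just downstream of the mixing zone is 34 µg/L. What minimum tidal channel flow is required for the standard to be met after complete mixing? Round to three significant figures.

132000 L/s

Set C_mix = 34: (Q·1.300 + 34200·160.0) / (Q + 34200) = 34
→ Q = 34200·(160.0 − 34)/(34 − 1.300) = 131800 L/s.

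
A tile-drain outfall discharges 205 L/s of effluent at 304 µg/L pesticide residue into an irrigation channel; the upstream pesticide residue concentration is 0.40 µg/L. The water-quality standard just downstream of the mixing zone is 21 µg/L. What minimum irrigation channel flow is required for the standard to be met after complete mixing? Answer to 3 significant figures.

2820 L/s

Set C_mix = 21: (Q·0.4000 + 205.0·304.0) / (Q + 205.0) = 21
→ Q = 205.0·(304.0 − 21)/(21 − 0.4000) = 2816 L/s.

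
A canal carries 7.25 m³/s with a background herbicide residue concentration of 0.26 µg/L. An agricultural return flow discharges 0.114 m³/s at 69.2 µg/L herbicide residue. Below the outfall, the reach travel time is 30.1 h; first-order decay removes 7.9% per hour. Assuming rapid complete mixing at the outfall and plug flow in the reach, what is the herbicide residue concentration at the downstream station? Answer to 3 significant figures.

0.111 µg/L

Conservation of mass: C = (7.250·0.2600 + 0.1140·69.20) / 7.364 = 9.774/7.364 = 1.327 µg/L.
7.9%/h lost → k = −ln(1 − 0.079) = 0.08230 h⁻¹.
After decay, C = 1.327 × e^(−kt) = 1.327 × 0.08399 = 0.1115 µg/L.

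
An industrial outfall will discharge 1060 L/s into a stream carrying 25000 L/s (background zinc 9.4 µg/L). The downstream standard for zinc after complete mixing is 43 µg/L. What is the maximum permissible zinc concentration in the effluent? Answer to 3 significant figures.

835 µg/L

At the limit, (Qr·Cr + Qe·Cₑ)/(Qr + Qe) = 43:
Cₑ = (26060·43 − 25000·9.400) / 1060 = 835.5 µg/L.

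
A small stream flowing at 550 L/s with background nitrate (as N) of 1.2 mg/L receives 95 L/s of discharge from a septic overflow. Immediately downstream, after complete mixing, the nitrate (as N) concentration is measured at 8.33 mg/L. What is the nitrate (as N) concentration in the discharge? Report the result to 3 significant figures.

Mass balance: 550.0·1.200 + 95.00·Cₑ = 645.0·8.330
→ Cₑ = (645.0·8.330 − 550.0·1.200) / 95.00 = 49.61 mg/L.

49.6 mg/L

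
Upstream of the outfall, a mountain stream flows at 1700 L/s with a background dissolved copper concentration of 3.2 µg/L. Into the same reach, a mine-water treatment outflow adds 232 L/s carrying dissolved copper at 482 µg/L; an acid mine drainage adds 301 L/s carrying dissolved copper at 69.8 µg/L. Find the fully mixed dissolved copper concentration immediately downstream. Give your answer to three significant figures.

61.9 µg/L

After mixing, C = (1700·3.200 + 232.0·482.0 + 301.0·69.80) / 2233 = 138300/2233 = 61.92 µg/L.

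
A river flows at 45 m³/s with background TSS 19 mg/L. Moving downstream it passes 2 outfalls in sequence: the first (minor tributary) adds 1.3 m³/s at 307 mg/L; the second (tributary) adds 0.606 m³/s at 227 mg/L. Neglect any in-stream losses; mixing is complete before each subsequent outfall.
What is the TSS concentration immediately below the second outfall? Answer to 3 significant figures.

29.7 mg/L

After outfall 1: Q = 45.00 + 1.300 = 46.30 m³/s; C = (45.00·19.00 + 1.300·307.0)/46.30 = 27.09 mg/L.
After outfall 2: Q = 46.30 + 0.6060 = 46.91 m³/s; C = (46.30·27.09 + 0.6060·227.0)/46.91 = 29.67 mg/L.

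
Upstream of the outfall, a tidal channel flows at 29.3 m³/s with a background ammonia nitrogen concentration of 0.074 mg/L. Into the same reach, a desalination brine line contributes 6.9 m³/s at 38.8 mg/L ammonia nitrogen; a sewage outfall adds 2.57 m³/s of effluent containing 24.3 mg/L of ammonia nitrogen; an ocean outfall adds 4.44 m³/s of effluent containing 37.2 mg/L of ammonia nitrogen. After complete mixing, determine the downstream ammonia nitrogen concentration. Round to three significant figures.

11.5 mg/L

After mixing, C = (29.30·0.07400 + 6.900·38.80 + 2.570·24.30 + 4.440·37.20) / 43.21 = 497.5/43.21 = 11.51 mg/L.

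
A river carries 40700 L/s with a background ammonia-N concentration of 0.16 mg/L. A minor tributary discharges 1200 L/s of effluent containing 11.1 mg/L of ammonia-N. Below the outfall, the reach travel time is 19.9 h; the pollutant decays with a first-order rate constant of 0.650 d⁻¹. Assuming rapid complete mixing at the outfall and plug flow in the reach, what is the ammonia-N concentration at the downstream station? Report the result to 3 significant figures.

0.276 mg/L

Mixed concentration C = ΣQC/ΣQ = (40700·0.1600 + 1200·11.10) / 41900 = 19830/41900 = 0.4733 mg/L.
Applying C = C₀e^(−kt): 0.4733 × 0.5834 = 0.2761 mg/L.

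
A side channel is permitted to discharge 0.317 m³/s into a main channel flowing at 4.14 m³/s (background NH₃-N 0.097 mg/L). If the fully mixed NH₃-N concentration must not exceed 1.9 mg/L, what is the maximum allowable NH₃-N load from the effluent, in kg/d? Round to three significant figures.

697 kg/d

Mass balance at the limit: 4.140·0.09700 + 0.3170·Cₑ = 4.457·1.9 → Cₑ = 25.45 mg/L.
Load = 0.3170 m³/s × 25.45 g/m³ × 86 400 s/d = 697.0 kg/d.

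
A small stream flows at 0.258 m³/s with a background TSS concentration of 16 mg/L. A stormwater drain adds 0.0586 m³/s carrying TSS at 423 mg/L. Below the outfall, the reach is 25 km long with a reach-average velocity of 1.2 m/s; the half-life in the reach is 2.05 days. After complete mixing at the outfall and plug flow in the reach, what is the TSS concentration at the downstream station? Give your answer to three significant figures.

Mass balance: C = (0.2580·16.00 + 0.05860·423.0) / 0.3166 = 28.92/0.3166 = 91.33 mg/L.
Travel time t = 25·1000 / 1.2 = 20830 s = 5.787 h.
Half-life 2.05 d → k = ln 2 / 2.05 = 0.3381 d⁻¹.
First-order decay: C = 91.33·exp(−k·t) = 91.33·0.9217 = 84.18 mg/L.

84.2 mg/L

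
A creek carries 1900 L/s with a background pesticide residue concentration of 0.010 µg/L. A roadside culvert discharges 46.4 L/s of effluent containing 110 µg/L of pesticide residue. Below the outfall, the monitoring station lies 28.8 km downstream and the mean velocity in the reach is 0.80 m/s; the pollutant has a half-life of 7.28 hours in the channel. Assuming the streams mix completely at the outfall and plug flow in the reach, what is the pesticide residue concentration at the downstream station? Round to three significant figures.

1.02 µg/L

After mixing, C = (1900·0.01000 + 46.40·110.0) / 1946 = 5123/1946 = 2.632 µg/L.
Travel time t = 28.8·1000 / 0.80 = 36000 s = 10.00 h.
Half-life 7.28 h → k = ln 2 / 7.28 = 0.09521 h⁻¹ = 2.285 d⁻¹.
First-order decay: C = 2.632·exp(−k·t) = 2.632·0.3859 = 1.016 µg/L.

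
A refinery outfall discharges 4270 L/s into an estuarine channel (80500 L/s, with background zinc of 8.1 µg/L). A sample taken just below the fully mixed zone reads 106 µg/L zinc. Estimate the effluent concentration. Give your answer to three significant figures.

1950 µg/L

Mass balance: 80500·8.100 + 4270·Cₑ = 84770·106.0
→ Cₑ = (84770·106.0 − 80500·8.100) / 4270 = 1952 µg/L.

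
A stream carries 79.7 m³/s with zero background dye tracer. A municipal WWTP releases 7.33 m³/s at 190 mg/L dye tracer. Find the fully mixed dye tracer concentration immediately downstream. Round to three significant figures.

16.0 mg/L

Mass balance: C = (79.70·0 + 7.330·190.0) / 87.03 = 1393/87.03 = 16.00 mg/L.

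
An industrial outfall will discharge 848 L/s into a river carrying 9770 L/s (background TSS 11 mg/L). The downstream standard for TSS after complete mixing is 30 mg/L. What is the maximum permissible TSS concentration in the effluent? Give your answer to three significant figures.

At the limit, (Qr·Cr + Qe·Cₑ)/(Qr + Qe) = 30:
Cₑ = (10620·30 − 9770·11.00) / 848.0 = 248.9 mg/L.

249 mg/L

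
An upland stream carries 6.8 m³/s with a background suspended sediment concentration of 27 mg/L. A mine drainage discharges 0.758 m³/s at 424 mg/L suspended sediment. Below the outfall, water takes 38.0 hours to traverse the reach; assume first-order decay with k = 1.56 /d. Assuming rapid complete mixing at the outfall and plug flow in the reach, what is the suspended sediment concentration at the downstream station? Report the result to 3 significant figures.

After mixing, C = (6.800·27.00 + 0.7580·424.0) / 7.558 = 505.0/7.558 = 66.82 mg/L.
Applying C = C₀e^(−kt): 66.82 × 0.08458 = 5.652 mg/L.

5.65 mg/L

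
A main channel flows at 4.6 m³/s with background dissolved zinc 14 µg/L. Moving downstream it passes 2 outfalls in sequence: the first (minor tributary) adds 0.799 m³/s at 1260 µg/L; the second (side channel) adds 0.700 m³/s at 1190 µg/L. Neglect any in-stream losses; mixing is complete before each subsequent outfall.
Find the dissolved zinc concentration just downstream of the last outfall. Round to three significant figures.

312 µg/L

After outfall 1: Q = 4.600 + 0.7990 = 5.399 m³/s; C = (4.600·14.00 + 0.7990·1260)/5.399 = 198.4 µg/L.
After outfall 2: Q = 5.399 + 0.7000 = 6.099 m³/s; C = (5.399·198.4 + 0.7000·1190)/6.099 = 312.2 µg/L.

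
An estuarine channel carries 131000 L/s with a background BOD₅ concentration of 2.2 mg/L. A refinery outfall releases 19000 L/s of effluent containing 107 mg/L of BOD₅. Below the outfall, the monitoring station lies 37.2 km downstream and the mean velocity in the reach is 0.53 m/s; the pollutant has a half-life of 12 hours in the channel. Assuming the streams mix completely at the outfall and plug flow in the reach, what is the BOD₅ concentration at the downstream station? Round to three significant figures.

After mixing, C = (131000·2.200 + 19000·107.0) / 150000 = 2321000/150000 = 15.47 mg/L.
Travel time t = 37.2·1000 / 0.53 = 70190 s = 19.50 h.
Half-life 12 h → k = ln 2 / 12 = 0.05776 h⁻¹ = 1.386 d⁻¹.
After decay, C = 15.47 × e^(−kt) = 15.47 × 0.3243 = 5.018 mg/L.

5.02 mg/L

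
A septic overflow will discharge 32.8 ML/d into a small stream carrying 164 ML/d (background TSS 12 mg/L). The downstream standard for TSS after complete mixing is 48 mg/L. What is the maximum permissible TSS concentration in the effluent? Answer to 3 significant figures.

228 mg/L

At the limit, (Qr·Cr + Qe·Cₑ)/(Qr + Qe) = 48:
Cₑ = (196.8·48 − 164.0·12.00) / 32.80 = 228.0 mg/L.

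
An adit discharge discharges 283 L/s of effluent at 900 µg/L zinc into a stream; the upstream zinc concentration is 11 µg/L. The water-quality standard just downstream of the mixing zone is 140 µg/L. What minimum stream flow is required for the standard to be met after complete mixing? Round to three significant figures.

1670 L/s

Set C_mix = 140: (Q·11.00 + 283.0·900.0) / (Q + 283.0) = 140
→ Q = 283.0·(900.0 − 140)/(140 − 11.00) = 1667 L/s.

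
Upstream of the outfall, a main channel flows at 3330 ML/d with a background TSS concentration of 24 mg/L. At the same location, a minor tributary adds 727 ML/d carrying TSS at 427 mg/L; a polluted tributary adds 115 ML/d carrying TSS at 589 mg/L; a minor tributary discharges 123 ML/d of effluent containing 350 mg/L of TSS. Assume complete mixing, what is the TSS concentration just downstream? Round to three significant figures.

117 mg/L

Mass balance: C = (3330·24.00 + 727.0·427.0 + 115.0·589.0 + 123.0·350.0) / 4295 = 501100/4295 = 116.7 mg/L.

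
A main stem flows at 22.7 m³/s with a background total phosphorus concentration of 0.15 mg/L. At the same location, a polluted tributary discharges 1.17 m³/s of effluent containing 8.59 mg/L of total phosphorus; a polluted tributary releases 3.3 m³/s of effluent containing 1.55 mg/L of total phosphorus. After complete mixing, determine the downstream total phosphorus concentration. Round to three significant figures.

0.683 mg/L

Mixed concentration C = ΣQC/ΣQ = (22.70·0.1500 + 1.170·8.590 + 3.300·1.550) / 27.17 = 18.57/27.17 = 0.6835 mg/L.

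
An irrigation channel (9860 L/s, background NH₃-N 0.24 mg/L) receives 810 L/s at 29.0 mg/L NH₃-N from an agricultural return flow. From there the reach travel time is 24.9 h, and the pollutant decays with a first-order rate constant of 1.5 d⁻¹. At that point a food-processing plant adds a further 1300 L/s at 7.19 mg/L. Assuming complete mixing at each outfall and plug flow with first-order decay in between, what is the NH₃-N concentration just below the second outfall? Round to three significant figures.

Mass balance: C = (9860·0.2400 + 810.0·29.00) / 10670 = 25860/10670 = 2.423 mg/L; combined flow 10670 L/s.
First-order decay: C = 2.423·exp(−k·t) = 2.423·0.2109 = 0.5111 mg/L.
At the second outfall, C = (10670·0.5111 + 1300·7.190) / (10670 + 1300) = 1.236 mg/L.

1.24 mg/L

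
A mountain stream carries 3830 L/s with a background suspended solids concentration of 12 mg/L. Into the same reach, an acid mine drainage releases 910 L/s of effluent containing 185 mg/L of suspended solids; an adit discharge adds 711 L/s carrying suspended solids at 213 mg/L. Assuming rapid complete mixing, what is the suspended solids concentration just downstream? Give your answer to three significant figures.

67.1 mg/L

Flow-weighted average: C = (3830·12.00 + 910.0·185.0 + 711.0·213.0) / 5451 = 365800/5451 = 67.10 mg/L.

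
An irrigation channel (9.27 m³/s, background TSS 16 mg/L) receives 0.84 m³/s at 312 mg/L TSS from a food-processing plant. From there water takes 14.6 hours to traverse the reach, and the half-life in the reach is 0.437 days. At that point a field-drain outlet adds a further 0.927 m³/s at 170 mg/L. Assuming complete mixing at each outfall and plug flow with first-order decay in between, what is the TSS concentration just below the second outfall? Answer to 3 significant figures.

28.4 mg/L

Mixed concentration C = ΣQC/ΣQ = (9.270·16.00 + 0.8400·312.0) / 10.11 = 410.4/10.11 = 40.59 mg/L; combined flow 10.11 m³/s.
Half-life 0.437 d → k = ln 2 / 0.437 = 1.586 d⁻¹.
First-order decay: C = 40.59·exp(−k·t) = 40.59·0.3810 = 15.47 mg/L.
At the second outfall, C = (10.11·15.47 + 0.9270·170.0) / (10.11 + 0.9270) = 28.45 mg/L.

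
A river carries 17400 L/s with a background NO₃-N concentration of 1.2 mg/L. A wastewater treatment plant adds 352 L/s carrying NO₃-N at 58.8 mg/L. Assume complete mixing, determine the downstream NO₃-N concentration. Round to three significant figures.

Flow-weighted average: C = (17400·1.200 + 352.0·58.80) / 17750 = 41580/17750 = 2.342 mg/L.

2.34 mg/L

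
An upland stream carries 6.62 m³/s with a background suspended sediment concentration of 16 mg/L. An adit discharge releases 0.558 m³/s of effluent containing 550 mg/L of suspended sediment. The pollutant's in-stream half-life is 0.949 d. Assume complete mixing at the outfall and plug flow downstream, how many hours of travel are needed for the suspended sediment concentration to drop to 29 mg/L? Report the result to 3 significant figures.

Flow-weighted average: C = (6.620·16.00 + 0.5580·550.0) / 7.178 = 412.8/7.178 = 57.51 mg/L.
Half-life 0.949 d → k = ln 2 / 0.949 = 0.7304 d⁻¹.
57.51·exp(−k·t) = 29 → t = ln(57.51/29)/k = 80990 s = 22.50 h.

22.5 h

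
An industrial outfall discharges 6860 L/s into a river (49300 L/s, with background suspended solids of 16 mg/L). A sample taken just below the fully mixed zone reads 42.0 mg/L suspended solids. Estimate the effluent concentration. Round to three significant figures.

Mass balance: 49300·16.00 + 6860·Cₑ = 56160·42.00
→ Cₑ = (56160·42.00 − 49300·16.00) / 6860 = 228.9 mg/L.

229 mg/L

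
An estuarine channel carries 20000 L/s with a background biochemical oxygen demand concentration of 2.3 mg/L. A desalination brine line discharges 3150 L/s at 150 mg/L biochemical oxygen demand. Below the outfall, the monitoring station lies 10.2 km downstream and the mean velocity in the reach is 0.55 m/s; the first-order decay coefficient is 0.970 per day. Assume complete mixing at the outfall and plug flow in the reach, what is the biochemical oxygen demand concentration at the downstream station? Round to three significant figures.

After mixing, C = (20000·2.300 + 3150·150.0) / 23150 = 518500/23150 = 22.40 mg/L.
Travel time t = 10.2·1000 / 0.55 = 18550 s = 5.152 h.
First-order decay: C = 22.40·exp(−k·t) = 22.40·0.8120 = 18.19 mg/L.

18.2 mg/L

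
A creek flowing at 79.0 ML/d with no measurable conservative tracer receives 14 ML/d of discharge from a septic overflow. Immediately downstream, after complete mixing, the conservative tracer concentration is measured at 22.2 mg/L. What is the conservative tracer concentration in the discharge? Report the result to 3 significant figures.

Mass balance: 79.00·0 + 14.00·Cₑ = 93.00·22.20
→ Cₑ = (93.00·22.20 − 79.00·0) / 14.00 = 147.5 mg/L.

147 mg/L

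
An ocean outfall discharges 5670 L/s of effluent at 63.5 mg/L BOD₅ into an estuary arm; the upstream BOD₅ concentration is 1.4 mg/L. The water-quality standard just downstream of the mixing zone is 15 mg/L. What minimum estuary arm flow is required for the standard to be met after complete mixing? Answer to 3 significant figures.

Set C_mix = 15: (Q·1.400 + 5670·63.50) / (Q + 5670) = 15
→ Q = 5670·(63.50 − 15)/(15 − 1.400) = 20220 L/s.

20200 L/s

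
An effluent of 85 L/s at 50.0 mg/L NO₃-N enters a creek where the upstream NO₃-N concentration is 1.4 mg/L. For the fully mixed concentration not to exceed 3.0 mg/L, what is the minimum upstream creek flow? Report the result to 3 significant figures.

2500 L/s

Set C_mix = 3.0: (Q·1.400 + 85.00·50.00) / (Q + 85.00) = 3.0
→ Q = 85.00·(50.00 − 3.0)/(3.0 − 1.400) = 2497 L/s.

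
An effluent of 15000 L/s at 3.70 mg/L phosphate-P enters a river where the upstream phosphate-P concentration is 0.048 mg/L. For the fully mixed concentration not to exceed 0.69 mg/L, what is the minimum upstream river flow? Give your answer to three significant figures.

70300 L/s

Set C_mix = 0.69: (Q·0.04800 + 15000·3.700) / (Q + 15000) = 0.69
→ Q = 15000·(3.700 − 0.69)/(0.69 − 0.04800) = 70330 L/s.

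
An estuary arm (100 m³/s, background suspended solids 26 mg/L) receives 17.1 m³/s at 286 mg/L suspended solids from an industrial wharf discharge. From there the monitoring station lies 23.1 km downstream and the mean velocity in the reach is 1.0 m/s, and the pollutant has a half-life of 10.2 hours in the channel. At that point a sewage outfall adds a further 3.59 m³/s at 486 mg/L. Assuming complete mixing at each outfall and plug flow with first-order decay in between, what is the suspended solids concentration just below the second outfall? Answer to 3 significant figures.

After mixing, C = (100.0·26.00 + 17.10·286.0) / 117.1 = 7491/117.1 = 63.97 mg/L; combined flow 117.1 m³/s.
Travel time t = 23.1·1000 / 1.0 = 23100 s = 6.417 h.
Half-life 10.2 h → k = ln 2 / 10.2 = 0.06796 h⁻¹ = 1.631 d⁻¹.
Applying C = C₀e^(−kt): 63.97 × 0.6466 = 41.36 mg/L.
At the second outfall, C = (117.1·41.36 + 3.590·486.0) / (117.1 + 3.590) = 54.59 mg/L.

54.6 mg/L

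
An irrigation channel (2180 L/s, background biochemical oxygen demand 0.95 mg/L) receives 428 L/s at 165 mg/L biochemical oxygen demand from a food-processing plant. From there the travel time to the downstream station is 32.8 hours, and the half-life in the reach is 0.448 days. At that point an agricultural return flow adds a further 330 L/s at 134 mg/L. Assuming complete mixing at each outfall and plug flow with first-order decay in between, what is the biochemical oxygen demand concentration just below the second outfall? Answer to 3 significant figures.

Flow-weighted average: C = (2180·0.9500 + 428.0·165.0) / 2608 = 72690/2608 = 27.87 mg/L; combined flow 2608 L/s.
Half-life 0.448 d → k = ln 2 / 0.448 = 1.547 d⁻¹.
Applying C = C₀e^(−kt): 27.87 × 0.1207 = 3.364 mg/L.
At the second outfall, C = (2608·3.364 + 330.0·134.0) / (2608 + 330.0) = 18.04 mg/L.

18.0 mg/L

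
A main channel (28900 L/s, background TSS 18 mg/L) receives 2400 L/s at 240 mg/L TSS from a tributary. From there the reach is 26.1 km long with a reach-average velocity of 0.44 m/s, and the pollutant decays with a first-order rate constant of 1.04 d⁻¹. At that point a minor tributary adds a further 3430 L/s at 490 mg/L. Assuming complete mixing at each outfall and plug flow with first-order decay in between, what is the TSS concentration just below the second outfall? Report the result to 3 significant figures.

63.8 mg/L

Conservation of mass: C = (28900·18.00 + 2400·240.0) / 31300 = 1096000/31300 = 35.02 mg/L; combined flow 31300 L/s.
Travel time t = 26.1·1000 / 0.44 = 59320 s = 16.48 h.
Decay over the reach: 35.02·exp(−kt) = 35.02·0.4897 = 17.15 mg/L.
Second outfall: C = (31300·17.15 + 3430·490.0)/34730 = 63.85 mg/L.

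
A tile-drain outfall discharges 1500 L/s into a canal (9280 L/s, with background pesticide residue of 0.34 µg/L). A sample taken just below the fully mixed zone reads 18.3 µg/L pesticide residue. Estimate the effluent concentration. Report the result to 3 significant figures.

Mass balance: 9280·0.3400 + 1500·Cₑ = 10780·18.30
→ Cₑ = (10780·18.30 − 9280·0.3400) / 1500 = 129.4 µg/L.

129 µg/L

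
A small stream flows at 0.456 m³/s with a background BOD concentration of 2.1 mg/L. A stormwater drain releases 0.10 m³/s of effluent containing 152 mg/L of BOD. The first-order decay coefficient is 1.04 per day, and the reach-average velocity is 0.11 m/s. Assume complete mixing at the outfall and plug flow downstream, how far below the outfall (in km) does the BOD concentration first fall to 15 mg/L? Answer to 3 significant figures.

Flow-weighted average: C = (0.4560·2.100 + 0.1000·152.0) / 0.5560 = 16.16/0.5560 = 29.06 mg/L.
Set 29.06·exp(−k·t) = 15 → t = ln(29.06/15)/k = 54940 s = 15.26 h.
Distance = v·t = 0.11·54940 = 6044 m = 6.044 km.

6.04 km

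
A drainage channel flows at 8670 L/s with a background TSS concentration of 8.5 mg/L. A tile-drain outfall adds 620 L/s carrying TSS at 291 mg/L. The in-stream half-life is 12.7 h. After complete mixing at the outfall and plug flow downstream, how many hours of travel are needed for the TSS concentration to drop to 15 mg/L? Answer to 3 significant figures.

Mixed concentration C = ΣQC/ΣQ = (8670·8.500 + 620.0·291.0) / 9290 = 254100/9290 = 27.35 mg/L.
Half-life 12.7 h → k = ln 2 / 12.7 = 0.05458 h⁻¹ = 1.310 d⁻¹.
27.35·exp(−k·t) = 15 → t = ln(27.35/15)/k = 39630 s = 11.01 h.

11.0 h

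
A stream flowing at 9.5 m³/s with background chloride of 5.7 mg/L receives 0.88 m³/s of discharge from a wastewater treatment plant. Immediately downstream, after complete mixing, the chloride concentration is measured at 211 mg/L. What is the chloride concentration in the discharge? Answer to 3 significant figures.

Mass balance: 9.500·5.700 + 0.8800·Cₑ = 10.38·211.0
→ Cₑ = (10.38·211.0 − 9.500·5.700) / 0.8800 = 2427 mg/L.

2430 mg/L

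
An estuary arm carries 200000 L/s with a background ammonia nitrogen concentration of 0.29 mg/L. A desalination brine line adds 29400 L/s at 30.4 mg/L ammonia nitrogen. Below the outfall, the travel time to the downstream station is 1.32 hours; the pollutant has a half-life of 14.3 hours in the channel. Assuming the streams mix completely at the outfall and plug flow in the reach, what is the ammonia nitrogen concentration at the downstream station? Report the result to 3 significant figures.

Mass balance: C = (200000·0.2900 + 29400·30.40) / 229400 = 951800/229400 = 4.149 mg/L.
Half-life 14.3 h → k = ln 2 / 14.3 = 0.04847 h⁻¹ = 1.163 d⁻¹.
First-order decay: C = 4.149·exp(−k·t) = 4.149·0.9380 = 3.892 mg/L.

3.89 mg/L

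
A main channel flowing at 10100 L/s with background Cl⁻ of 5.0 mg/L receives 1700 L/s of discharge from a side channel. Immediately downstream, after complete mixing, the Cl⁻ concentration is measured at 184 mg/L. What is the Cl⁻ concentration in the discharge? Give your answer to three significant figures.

Mass balance: 10100·5.000 + 1700·Cₑ = 11800·184.0
→ Cₑ = (11800·184.0 − 10100·5.000) / 1700 = 1247 mg/L.

1250 mg/L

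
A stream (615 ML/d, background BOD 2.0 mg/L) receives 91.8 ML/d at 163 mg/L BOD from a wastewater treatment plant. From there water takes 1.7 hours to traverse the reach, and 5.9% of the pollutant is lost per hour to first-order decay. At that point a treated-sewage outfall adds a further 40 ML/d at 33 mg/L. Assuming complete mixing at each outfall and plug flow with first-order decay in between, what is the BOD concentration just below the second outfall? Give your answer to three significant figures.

21.3 mg/L

Flow-weighted average: C = (615.0·2.000 + 91.80·163.0) / 706.8 = 16190/706.8 = 22.91 mg/L; combined flow 706.8 ML/d.
5.9%/h lost → k = −ln(1 − 0.059) = 0.06081 h⁻¹.
First-order decay: C = 22.91·exp(−k·t) = 22.91·0.9018 = 20.66 mg/L.
At the second outfall, C = (706.8·20.66 + 40.00·33.00) / (706.8 + 40.00) = 21.32 mg/L.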